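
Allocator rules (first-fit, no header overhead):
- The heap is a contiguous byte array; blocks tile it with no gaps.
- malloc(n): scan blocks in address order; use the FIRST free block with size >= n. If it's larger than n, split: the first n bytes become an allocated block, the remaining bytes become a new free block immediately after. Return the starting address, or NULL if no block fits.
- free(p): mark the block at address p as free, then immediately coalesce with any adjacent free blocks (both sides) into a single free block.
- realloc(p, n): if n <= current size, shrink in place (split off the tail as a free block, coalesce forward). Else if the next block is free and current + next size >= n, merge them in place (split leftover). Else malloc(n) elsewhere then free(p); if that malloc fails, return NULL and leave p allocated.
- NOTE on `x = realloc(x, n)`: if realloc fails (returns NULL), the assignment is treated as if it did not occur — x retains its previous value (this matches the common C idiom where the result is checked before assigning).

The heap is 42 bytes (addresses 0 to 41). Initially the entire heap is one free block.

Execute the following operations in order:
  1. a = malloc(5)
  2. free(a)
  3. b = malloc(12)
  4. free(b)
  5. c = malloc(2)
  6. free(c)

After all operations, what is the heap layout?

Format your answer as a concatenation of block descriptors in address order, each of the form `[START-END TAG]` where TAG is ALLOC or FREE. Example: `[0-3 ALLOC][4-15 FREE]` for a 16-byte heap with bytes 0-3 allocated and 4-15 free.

Op 1: a = malloc(5) -> a = 0; heap: [0-4 ALLOC][5-41 FREE]
Op 2: free(a) -> (freed a); heap: [0-41 FREE]
Op 3: b = malloc(12) -> b = 0; heap: [0-11 ALLOC][12-41 FREE]
Op 4: free(b) -> (freed b); heap: [0-41 FREE]
Op 5: c = malloc(2) -> c = 0; heap: [0-1 ALLOC][2-41 FREE]
Op 6: free(c) -> (freed c); heap: [0-41 FREE]

Answer: [0-41 FREE]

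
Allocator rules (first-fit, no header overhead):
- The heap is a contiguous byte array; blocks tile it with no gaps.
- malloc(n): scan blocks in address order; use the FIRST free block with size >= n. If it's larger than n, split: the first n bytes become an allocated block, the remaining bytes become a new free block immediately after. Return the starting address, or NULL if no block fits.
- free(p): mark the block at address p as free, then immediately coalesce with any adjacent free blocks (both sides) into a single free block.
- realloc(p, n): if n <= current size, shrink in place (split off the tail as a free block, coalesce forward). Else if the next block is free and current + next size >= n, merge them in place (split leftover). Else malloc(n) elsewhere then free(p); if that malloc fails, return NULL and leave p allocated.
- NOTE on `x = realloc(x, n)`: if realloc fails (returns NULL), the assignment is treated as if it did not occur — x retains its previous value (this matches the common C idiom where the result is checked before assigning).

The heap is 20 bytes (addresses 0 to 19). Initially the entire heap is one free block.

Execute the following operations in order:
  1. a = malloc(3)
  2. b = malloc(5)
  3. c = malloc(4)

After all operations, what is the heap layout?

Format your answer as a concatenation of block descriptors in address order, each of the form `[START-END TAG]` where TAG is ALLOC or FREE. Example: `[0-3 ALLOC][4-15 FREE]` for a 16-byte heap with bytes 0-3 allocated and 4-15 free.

Answer: [0-2 ALLOC][3-7 ALLOC][8-11 ALLOC][12-19 FREE]

Derivation:
Op 1: a = malloc(3) -> a = 0; heap: [0-2 ALLOC][3-19 FREE]
Op 2: b = malloc(5) -> b = 3; heap: [0-2 ALLOC][3-7 ALLOC][8-19 FREE]
Op 3: c = malloc(4) -> c = 8; heap: [0-2 ALLOC][3-7 ALLOC][8-11 ALLOC][12-19 FREE]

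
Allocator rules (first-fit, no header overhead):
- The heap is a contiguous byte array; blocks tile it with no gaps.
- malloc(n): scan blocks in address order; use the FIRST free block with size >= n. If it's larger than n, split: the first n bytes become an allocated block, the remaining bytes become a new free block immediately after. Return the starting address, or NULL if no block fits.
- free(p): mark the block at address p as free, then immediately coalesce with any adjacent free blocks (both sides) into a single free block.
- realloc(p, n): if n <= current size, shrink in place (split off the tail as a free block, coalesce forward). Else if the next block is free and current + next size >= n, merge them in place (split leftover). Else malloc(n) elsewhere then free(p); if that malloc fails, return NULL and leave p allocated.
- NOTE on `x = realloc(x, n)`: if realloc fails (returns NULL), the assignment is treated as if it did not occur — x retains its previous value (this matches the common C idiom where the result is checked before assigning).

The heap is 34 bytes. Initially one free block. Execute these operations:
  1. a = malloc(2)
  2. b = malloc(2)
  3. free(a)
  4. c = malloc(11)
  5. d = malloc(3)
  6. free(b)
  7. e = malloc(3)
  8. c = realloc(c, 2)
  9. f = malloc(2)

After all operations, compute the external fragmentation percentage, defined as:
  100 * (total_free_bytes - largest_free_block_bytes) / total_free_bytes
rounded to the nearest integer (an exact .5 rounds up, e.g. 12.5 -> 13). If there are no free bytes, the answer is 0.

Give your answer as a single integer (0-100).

Answer: 33

Derivation:
Op 1: a = malloc(2) -> a = 0; heap: [0-1 ALLOC][2-33 FREE]
Op 2: b = malloc(2) -> b = 2; heap: [0-1 ALLOC][2-3 ALLOC][4-33 FREE]
Op 3: free(a) -> (freed a); heap: [0-1 FREE][2-3 ALLOC][4-33 FREE]
Op 4: c = malloc(11) -> c = 4; heap: [0-1 FREE][2-3 ALLOC][4-14 ALLOC][15-33 FREE]
Op 5: d = malloc(3) -> d = 15; heap: [0-1 FREE][2-3 ALLOC][4-14 ALLOC][15-17 ALLOC][18-33 FREE]
Op 6: free(b) -> (freed b); heap: [0-3 FREE][4-14 ALLOC][15-17 ALLOC][18-33 FREE]
Op 7: e = malloc(3) -> e = 0; heap: [0-2 ALLOC][3-3 FREE][4-14 ALLOC][15-17 ALLOC][18-33 FREE]
Op 8: c = realloc(c, 2) -> c = 4; heap: [0-2 ALLOC][3-3 FREE][4-5 ALLOC][6-14 FREE][15-17 ALLOC][18-33 FREE]
Op 9: f = malloc(2) -> f = 6; heap: [0-2 ALLOC][3-3 FREE][4-5 ALLOC][6-7 ALLOC][8-14 FREE][15-17 ALLOC][18-33 FREE]
Free blocks: [1 7 16] total_free=24 largest=16 -> 100*(24-16)/24 = 800/24 ≈ 33.333 -> rounds to 33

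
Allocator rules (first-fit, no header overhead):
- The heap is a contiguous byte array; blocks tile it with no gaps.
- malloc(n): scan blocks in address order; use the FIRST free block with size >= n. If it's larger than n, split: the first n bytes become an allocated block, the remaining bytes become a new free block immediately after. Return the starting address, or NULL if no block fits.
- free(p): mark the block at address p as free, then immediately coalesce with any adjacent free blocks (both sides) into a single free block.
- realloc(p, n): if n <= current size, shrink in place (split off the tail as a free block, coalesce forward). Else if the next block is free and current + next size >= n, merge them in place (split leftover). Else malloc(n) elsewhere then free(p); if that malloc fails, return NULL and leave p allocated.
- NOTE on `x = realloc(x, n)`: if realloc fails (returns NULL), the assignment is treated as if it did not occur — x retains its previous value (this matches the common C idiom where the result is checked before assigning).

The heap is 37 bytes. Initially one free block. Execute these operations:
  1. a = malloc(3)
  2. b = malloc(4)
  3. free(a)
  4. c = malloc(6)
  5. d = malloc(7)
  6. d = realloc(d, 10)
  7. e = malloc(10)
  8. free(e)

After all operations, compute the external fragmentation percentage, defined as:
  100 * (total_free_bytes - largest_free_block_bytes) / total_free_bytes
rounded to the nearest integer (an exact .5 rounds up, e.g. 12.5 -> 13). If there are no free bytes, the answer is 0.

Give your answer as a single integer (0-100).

Op 1: a = malloc(3) -> a = 0; heap: [0-2 ALLOC][3-36 FREE]
Op 2: b = malloc(4) -> b = 3; heap: [0-2 ALLOC][3-6 ALLOC][7-36 FREE]
Op 3: free(a) -> (freed a); heap: [0-2 FREE][3-6 ALLOC][7-36 FREE]
Op 4: c = malloc(6) -> c = 7; heap: [0-2 FREE][3-6 ALLOC][7-12 ALLOC][13-36 FREE]
Op 5: d = malloc(7) -> d = 13; heap: [0-2 FREE][3-6 ALLOC][7-12 ALLOC][13-19 ALLOC][20-36 FREE]
Op 6: d = realloc(d, 10) -> d = 13; heap: [0-2 FREE][3-6 ALLOC][7-12 ALLOC][13-22 ALLOC][23-36 FREE]
Op 7: e = malloc(10) -> e = 23; heap: [0-2 FREE][3-6 ALLOC][7-12 ALLOC][13-22 ALLOC][23-32 ALLOC][33-36 FREE]
Op 8: free(e) -> (freed e); heap: [0-2 FREE][3-6 ALLOC][7-12 ALLOC][13-22 ALLOC][23-36 FREE]
Free blocks: [3 14] total_free=17 largest=14 -> 100*(17-14)/17 = 300/17 ≈ 17.647 -> rounds to 18

Answer: 18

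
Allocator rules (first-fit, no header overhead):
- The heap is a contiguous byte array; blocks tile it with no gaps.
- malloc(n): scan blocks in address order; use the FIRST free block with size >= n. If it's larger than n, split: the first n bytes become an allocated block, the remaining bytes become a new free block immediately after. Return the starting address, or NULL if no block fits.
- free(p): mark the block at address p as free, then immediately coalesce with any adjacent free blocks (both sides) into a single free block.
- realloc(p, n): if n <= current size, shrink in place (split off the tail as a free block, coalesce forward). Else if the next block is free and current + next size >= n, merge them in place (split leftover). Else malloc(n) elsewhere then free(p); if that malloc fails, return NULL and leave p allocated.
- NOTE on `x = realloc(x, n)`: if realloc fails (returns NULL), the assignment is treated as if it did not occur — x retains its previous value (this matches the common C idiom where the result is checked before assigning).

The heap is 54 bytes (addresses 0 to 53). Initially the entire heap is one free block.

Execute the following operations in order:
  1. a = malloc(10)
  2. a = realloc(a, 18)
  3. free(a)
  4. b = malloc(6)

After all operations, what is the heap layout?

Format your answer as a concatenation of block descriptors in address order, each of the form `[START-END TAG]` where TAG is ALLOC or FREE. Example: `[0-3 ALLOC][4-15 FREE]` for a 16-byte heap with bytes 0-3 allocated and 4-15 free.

Op 1: a = malloc(10) -> a = 0; heap: [0-9 ALLOC][10-53 FREE]
Op 2: a = realloc(a, 18) -> a = 0; heap: [0-17 ALLOC][18-53 FREE]
Op 3: free(a) -> (freed a); heap: [0-53 FREE]
Op 4: b = malloc(6) -> b = 0; heap: [0-5 ALLOC][6-53 FREE]

Answer: [0-5 ALLOC][6-53 FREE]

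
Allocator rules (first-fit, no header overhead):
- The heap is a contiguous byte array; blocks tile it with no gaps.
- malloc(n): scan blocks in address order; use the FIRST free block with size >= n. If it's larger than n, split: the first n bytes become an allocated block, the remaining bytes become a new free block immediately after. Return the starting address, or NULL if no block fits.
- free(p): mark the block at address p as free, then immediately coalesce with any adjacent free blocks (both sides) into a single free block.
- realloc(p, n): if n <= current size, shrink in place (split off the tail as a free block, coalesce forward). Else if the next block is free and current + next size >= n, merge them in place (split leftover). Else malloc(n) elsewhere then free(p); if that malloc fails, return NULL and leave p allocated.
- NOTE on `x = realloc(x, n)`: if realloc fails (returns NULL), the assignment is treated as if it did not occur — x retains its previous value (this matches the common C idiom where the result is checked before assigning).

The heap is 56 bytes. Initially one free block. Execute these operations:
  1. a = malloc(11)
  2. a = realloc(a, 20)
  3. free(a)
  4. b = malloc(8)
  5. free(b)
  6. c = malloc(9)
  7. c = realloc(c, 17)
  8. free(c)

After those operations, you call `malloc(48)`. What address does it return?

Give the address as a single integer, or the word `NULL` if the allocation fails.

Answer: 0

Derivation:
Op 1: a = malloc(11) -> a = 0; heap: [0-10 ALLOC][11-55 FREE]
Op 2: a = realloc(a, 20) -> a = 0; heap: [0-19 ALLOC][20-55 FREE]
Op 3: free(a) -> (freed a); heap: [0-55 FREE]
Op 4: b = malloc(8) -> b = 0; heap: [0-7 ALLOC][8-55 FREE]
Op 5: free(b) -> (freed b); heap: [0-55 FREE]
Op 6: c = malloc(9) -> c = 0; heap: [0-8 ALLOC][9-55 FREE]
Op 7: c = realloc(c, 17) -> c = 0; heap: [0-16 ALLOC][17-55 FREE]
Op 8: free(c) -> (freed c); heap: [0-55 FREE]
malloc(48): first-fit scan over [0-55 FREE] -> 0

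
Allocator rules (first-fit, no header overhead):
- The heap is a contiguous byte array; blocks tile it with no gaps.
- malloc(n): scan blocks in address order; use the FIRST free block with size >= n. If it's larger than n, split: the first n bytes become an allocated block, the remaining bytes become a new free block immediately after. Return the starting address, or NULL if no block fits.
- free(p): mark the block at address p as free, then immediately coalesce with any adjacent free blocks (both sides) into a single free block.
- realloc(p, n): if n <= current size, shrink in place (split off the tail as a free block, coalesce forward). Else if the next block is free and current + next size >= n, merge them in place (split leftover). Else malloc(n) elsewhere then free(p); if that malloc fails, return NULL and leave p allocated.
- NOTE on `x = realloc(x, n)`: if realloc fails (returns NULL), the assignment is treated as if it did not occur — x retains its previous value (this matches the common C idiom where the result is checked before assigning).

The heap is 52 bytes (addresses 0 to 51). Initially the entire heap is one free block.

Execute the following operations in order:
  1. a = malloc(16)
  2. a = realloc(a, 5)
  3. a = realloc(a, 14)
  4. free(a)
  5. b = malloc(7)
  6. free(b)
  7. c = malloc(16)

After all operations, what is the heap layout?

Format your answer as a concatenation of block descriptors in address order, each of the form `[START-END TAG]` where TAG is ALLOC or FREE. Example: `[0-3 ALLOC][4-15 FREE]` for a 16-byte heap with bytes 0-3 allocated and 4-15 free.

Op 1: a = malloc(16) -> a = 0; heap: [0-15 ALLOC][16-51 FREE]
Op 2: a = realloc(a, 5) -> a = 0; heap: [0-4 ALLOC][5-51 FREE]
Op 3: a = realloc(a, 14) -> a = 0; heap: [0-13 ALLOC][14-51 FREE]
Op 4: free(a) -> (freed a); heap: [0-51 FREE]
Op 5: b = malloc(7) -> b = 0; heap: [0-6 ALLOC][7-51 FREE]
Op 6: free(b) -> (freed b); heap: [0-51 FREE]
Op 7: c = malloc(16) -> c = 0; heap: [0-15 ALLOC][16-51 FREE]

Answer: [0-15 ALLOC][16-51 FREE]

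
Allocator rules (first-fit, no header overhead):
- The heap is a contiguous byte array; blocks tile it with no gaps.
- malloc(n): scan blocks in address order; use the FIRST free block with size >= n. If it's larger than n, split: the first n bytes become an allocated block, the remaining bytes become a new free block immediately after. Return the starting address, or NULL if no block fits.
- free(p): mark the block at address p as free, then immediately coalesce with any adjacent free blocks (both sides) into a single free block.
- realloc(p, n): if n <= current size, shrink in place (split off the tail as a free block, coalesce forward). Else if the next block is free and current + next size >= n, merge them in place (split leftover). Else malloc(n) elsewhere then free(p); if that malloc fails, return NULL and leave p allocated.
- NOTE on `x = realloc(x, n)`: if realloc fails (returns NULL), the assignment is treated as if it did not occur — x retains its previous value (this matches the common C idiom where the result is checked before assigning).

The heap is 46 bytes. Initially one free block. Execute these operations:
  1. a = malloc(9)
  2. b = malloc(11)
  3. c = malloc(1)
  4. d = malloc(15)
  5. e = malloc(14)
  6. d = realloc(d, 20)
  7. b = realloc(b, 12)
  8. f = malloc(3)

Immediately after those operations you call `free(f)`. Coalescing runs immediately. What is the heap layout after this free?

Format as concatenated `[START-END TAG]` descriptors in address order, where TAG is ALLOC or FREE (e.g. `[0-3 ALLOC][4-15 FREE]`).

Answer: [0-8 ALLOC][9-19 ALLOC][20-20 ALLOC][21-40 ALLOC][41-45 FREE]

Derivation:
Op 1: a = malloc(9) -> a = 0; heap: [0-8 ALLOC][9-45 FREE]
Op 2: b = malloc(11) -> b = 9; heap: [0-8 ALLOC][9-19 ALLOC][20-45 FREE]
Op 3: c = malloc(1) -> c = 20; heap: [0-8 ALLOC][9-19 ALLOC][20-20 ALLOC][21-45 FREE]
Op 4: d = malloc(15) -> d = 21; heap: [0-8 ALLOC][9-19 ALLOC][20-20 ALLOC][21-35 ALLOC][36-45 FREE]
Op 5: e = malloc(14) -> e = NULL; heap: [0-8 ALLOC][9-19 ALLOC][20-20 ALLOC][21-35 ALLOC][36-45 FREE]
Op 6: d = realloc(d, 20) -> d = 21; heap: [0-8 ALLOC][9-19 ALLOC][20-20 ALLOC][21-40 ALLOC][41-45 FREE]
Op 7: b = realloc(b, 12) -> NULL (b unchanged); heap: [0-8 ALLOC][9-19 ALLOC][20-20 ALLOC][21-40 ALLOC][41-45 FREE]
Op 8: f = malloc(3) -> f = 41; heap: [0-8 ALLOC][9-19 ALLOC][20-20 ALLOC][21-40 ALLOC][41-43 ALLOC][44-45 FREE]
free(f): f = 41 -> block [41-43 ALLOC]; mark free, coalesce with adjacent free neighbors -> [0-8 ALLOC][9-19 ALLOC][20-20 ALLOC][21-40 ALLOC][41-45 FREE]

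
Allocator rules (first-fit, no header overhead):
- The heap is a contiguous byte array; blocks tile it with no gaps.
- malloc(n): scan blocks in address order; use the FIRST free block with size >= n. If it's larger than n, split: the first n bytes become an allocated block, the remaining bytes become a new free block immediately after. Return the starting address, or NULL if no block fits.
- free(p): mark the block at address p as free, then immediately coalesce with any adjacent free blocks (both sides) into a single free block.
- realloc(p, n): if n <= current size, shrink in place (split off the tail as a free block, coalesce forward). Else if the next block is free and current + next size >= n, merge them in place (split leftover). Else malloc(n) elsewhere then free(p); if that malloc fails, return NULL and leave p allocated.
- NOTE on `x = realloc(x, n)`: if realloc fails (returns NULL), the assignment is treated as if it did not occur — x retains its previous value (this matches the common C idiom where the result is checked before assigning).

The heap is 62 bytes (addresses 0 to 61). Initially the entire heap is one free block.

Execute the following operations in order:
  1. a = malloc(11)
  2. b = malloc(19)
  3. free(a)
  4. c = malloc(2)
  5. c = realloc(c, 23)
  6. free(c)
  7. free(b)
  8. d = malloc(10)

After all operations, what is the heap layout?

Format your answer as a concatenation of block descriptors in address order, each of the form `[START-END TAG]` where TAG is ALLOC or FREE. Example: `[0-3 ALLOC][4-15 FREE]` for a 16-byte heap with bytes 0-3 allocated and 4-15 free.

Op 1: a = malloc(11) -> a = 0; heap: [0-10 ALLOC][11-61 FREE]
Op 2: b = malloc(19) -> b = 11; heap: [0-10 ALLOC][11-29 ALLOC][30-61 FREE]
Op 3: free(a) -> (freed a); heap: [0-10 FREE][11-29 ALLOC][30-61 FREE]
Op 4: c = malloc(2) -> c = 0; heap: [0-1 ALLOC][2-10 FREE][11-29 ALLOC][30-61 FREE]
Op 5: c = realloc(c, 23) -> c = 30; heap: [0-10 FREE][11-29 ALLOC][30-52 ALLOC][53-61 FREE]
Op 6: free(c) -> (freed c); heap: [0-10 FREE][11-29 ALLOC][30-61 FREE]
Op 7: free(b) -> (freed b); heap: [0-61 FREE]
Op 8: d = malloc(10) -> d = 0; heap: [0-9 ALLOC][10-61 FREE]

Answer: [0-9 ALLOC][10-61 FREE]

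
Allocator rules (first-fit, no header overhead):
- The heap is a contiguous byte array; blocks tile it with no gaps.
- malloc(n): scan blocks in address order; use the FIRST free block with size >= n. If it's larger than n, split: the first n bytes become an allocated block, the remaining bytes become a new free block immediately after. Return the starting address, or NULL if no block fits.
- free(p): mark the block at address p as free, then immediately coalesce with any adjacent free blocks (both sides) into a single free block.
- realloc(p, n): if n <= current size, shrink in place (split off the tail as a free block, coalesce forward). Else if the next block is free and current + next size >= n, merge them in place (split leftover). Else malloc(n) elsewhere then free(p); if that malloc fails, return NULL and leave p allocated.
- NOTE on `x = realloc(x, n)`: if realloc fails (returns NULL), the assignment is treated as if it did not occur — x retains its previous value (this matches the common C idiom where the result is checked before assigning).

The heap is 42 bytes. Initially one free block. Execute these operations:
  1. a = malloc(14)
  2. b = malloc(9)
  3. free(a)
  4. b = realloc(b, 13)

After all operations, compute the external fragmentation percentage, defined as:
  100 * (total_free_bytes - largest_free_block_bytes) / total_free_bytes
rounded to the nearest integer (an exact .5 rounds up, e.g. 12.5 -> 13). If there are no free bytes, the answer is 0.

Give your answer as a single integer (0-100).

Op 1: a = malloc(14) -> a = 0; heap: [0-13 ALLOC][14-41 FREE]
Op 2: b = malloc(9) -> b = 14; heap: [0-13 ALLOC][14-22 ALLOC][23-41 FREE]
Op 3: free(a) -> (freed a); heap: [0-13 FREE][14-22 ALLOC][23-41 FREE]
Op 4: b = realloc(b, 13) -> b = 14; heap: [0-13 FREE][14-26 ALLOC][27-41 FREE]
Free blocks: [14 15] total_free=29 largest=15 -> 100*(29-15)/29 = 1400/29 ≈ 48.276 -> rounds to 48

Answer: 48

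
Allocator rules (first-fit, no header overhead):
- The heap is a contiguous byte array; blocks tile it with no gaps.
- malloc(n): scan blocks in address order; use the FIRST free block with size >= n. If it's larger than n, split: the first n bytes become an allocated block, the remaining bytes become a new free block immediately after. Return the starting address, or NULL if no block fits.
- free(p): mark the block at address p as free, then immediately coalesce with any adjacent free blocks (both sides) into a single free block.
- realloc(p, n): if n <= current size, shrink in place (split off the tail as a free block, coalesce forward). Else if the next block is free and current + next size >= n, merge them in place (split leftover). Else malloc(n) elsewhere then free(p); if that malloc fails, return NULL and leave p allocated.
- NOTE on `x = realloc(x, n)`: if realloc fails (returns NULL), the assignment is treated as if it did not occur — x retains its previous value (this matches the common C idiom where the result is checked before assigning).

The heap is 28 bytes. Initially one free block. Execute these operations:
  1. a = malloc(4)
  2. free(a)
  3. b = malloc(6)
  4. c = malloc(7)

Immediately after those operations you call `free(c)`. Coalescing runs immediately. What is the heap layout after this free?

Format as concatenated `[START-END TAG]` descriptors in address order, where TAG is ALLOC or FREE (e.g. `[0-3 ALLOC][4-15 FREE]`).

Answer: [0-5 ALLOC][6-27 FREE]

Derivation:
Op 1: a = malloc(4) -> a = 0; heap: [0-3 ALLOC][4-27 FREE]
Op 2: free(a) -> (freed a); heap: [0-27 FREE]
Op 3: b = malloc(6) -> b = 0; heap: [0-5 ALLOC][6-27 FREE]
Op 4: c = malloc(7) -> c = 6; heap: [0-5 ALLOC][6-12 ALLOC][13-27 FREE]
free(c): c = 6 -> block [6-12 ALLOC]; mark free, coalesce with adjacent free neighbors -> [0-5 ALLOC][6-27 FREE]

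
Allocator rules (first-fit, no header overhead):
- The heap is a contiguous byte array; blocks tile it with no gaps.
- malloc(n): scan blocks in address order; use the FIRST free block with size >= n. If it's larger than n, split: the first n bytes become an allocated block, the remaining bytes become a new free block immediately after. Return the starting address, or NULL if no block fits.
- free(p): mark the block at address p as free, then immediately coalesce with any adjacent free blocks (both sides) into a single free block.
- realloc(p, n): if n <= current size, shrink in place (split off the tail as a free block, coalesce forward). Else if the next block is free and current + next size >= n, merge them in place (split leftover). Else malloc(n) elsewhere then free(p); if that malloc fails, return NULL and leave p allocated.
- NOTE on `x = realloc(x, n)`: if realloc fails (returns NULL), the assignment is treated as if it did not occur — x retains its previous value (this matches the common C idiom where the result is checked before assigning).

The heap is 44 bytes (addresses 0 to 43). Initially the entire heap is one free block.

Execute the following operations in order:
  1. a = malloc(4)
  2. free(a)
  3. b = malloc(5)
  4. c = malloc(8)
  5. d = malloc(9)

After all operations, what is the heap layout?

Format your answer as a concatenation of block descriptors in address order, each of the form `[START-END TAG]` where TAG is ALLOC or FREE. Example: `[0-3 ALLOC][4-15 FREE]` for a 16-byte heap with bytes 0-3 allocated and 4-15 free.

Answer: [0-4 ALLOC][5-12 ALLOC][13-21 ALLOC][22-43 FREE]

Derivation:
Op 1: a = malloc(4) -> a = 0; heap: [0-3 ALLOC][4-43 FREE]
Op 2: free(a) -> (freed a); heap: [0-43 FREE]
Op 3: b = malloc(5) -> b = 0; heap: [0-4 ALLOC][5-43 FREE]
Op 4: c = malloc(8) -> c = 5; heap: [0-4 ALLOC][5-12 ALLOC][13-43 FREE]
Op 5: d = malloc(9) -> d = 13; heap: [0-4 ALLOC][5-12 ALLOC][13-21 ALLOC][22-43 FREE]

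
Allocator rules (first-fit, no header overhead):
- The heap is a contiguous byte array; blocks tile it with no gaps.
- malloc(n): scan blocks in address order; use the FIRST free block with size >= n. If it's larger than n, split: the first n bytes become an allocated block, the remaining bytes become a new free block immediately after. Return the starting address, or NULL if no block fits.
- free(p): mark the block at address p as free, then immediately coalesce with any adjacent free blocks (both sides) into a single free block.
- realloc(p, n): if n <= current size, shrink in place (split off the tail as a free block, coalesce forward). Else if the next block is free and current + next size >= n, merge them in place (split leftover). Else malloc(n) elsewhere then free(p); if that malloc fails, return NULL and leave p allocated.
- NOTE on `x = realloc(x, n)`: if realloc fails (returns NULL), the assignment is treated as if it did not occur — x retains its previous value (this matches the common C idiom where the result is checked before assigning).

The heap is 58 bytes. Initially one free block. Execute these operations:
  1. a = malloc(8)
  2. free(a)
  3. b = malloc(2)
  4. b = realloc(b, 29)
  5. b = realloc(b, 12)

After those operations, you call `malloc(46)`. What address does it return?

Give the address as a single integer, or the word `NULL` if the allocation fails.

Answer: 12

Derivation:
Op 1: a = malloc(8) -> a = 0; heap: [0-7 ALLOC][8-57 FREE]
Op 2: free(a) -> (freed a); heap: [0-57 FREE]
Op 3: b = malloc(2) -> b = 0; heap: [0-1 ALLOC][2-57 FREE]
Op 4: b = realloc(b, 29) -> b = 0; heap: [0-28 ALLOC][29-57 FREE]
Op 5: b = realloc(b, 12) -> b = 0; heap: [0-11 ALLOC][12-57 FREE]
malloc(46): first-fit scan over [0-11 ALLOC][12-57 FREE] -> 12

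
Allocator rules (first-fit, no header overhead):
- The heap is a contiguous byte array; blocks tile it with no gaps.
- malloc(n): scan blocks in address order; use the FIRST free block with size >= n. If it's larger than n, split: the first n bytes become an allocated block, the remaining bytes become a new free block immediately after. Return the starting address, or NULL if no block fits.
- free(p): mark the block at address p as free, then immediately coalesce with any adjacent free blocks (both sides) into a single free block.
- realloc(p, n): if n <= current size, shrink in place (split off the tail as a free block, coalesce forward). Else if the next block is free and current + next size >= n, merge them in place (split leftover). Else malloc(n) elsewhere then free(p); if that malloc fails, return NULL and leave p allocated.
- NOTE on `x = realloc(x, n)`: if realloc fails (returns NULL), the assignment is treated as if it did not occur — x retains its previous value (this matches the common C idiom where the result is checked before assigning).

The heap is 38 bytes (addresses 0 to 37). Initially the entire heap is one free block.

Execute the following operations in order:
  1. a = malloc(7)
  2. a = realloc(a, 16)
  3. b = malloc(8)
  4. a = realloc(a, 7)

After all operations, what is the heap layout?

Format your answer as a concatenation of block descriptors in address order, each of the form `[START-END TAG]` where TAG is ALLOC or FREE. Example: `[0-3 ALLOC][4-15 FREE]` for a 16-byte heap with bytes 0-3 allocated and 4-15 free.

Op 1: a = malloc(7) -> a = 0; heap: [0-6 ALLOC][7-37 FREE]
Op 2: a = realloc(a, 16) -> a = 0; heap: [0-15 ALLOC][16-37 FREE]
Op 3: b = malloc(8) -> b = 16; heap: [0-15 ALLOC][16-23 ALLOC][24-37 FREE]
Op 4: a = realloc(a, 7) -> a = 0; heap: [0-6 ALLOC][7-15 FREE][16-23 ALLOC][24-37 FREE]

Answer: [0-6 ALLOC][7-15 FREE][16-23 ALLOC][24-37 FREE]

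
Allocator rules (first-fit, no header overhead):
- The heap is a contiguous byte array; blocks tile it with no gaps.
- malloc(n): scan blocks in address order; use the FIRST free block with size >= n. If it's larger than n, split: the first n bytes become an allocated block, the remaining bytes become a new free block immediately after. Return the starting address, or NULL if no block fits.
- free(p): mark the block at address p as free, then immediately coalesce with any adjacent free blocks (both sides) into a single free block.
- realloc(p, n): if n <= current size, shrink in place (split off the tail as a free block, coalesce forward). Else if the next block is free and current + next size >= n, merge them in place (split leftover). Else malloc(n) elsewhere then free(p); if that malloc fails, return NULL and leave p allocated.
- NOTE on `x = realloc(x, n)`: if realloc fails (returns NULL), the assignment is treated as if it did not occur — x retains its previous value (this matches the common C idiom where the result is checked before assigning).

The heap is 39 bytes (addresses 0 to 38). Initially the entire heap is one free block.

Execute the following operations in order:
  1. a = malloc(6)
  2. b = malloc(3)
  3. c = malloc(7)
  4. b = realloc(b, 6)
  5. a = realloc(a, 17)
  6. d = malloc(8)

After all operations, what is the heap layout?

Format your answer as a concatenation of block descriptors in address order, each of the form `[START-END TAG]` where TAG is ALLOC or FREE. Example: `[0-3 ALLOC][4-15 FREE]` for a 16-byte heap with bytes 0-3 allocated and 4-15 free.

Answer: [0-7 ALLOC][8-8 FREE][9-15 ALLOC][16-21 ALLOC][22-38 ALLOC]

Derivation:
Op 1: a = malloc(6) -> a = 0; heap: [0-5 ALLOC][6-38 FREE]
Op 2: b = malloc(3) -> b = 6; heap: [0-5 ALLOC][6-8 ALLOC][9-38 FREE]
Op 3: c = malloc(7) -> c = 9; heap: [0-5 ALLOC][6-8 ALLOC][9-15 ALLOC][16-38 FREE]
Op 4: b = realloc(b, 6) -> b = 16; heap: [0-5 ALLOC][6-8 FREE][9-15 ALLOC][16-21 ALLOC][22-38 FREE]
Op 5: a = realloc(a, 17) -> a = 22; heap: [0-8 FREE][9-15 ALLOC][16-21 ALLOC][22-38 ALLOC]
Op 6: d = malloc(8) -> d = 0; heap: [0-7 ALLOC][8-8 FREE][9-15 ALLOC][16-21 ALLOC][22-38 ALLOC]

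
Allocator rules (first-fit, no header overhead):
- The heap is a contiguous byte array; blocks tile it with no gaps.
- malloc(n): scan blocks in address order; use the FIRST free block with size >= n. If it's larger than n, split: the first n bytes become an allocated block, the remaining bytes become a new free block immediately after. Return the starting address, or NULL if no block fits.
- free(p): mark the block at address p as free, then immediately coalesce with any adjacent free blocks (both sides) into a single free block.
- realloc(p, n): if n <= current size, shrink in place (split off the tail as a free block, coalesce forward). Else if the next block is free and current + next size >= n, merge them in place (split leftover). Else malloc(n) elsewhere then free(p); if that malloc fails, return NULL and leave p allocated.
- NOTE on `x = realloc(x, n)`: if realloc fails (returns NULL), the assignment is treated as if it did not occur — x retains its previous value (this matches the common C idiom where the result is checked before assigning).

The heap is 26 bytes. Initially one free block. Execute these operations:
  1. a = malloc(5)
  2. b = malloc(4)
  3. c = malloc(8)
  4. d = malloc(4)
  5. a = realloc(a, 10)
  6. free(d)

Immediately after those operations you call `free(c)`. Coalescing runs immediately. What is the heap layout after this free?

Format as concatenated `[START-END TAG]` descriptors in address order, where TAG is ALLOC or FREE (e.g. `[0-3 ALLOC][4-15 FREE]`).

Answer: [0-4 ALLOC][5-8 ALLOC][9-25 FREE]

Derivation:
Op 1: a = malloc(5) -> a = 0; heap: [0-4 ALLOC][5-25 FREE]
Op 2: b = malloc(4) -> b = 5; heap: [0-4 ALLOC][5-8 ALLOC][9-25 FREE]
Op 3: c = malloc(8) -> c = 9; heap: [0-4 ALLOC][5-8 ALLOC][9-16 ALLOC][17-25 FREE]
Op 4: d = malloc(4) -> d = 17; heap: [0-4 ALLOC][5-8 ALLOC][9-16 ALLOC][17-20 ALLOC][21-25 FREE]
Op 5: a = realloc(a, 10) -> NULL (a unchanged); heap: [0-4 ALLOC][5-8 ALLOC][9-16 ALLOC][17-20 ALLOC][21-25 FREE]
Op 6: free(d) -> (freed d); heap: [0-4 ALLOC][5-8 ALLOC][9-16 ALLOC][17-25 FREE]
free(c): c = 9 -> block [9-16 ALLOC]; mark free, coalesce with adjacent free neighbors -> [0-4 ALLOC][5-8 ALLOC][9-25 FREE]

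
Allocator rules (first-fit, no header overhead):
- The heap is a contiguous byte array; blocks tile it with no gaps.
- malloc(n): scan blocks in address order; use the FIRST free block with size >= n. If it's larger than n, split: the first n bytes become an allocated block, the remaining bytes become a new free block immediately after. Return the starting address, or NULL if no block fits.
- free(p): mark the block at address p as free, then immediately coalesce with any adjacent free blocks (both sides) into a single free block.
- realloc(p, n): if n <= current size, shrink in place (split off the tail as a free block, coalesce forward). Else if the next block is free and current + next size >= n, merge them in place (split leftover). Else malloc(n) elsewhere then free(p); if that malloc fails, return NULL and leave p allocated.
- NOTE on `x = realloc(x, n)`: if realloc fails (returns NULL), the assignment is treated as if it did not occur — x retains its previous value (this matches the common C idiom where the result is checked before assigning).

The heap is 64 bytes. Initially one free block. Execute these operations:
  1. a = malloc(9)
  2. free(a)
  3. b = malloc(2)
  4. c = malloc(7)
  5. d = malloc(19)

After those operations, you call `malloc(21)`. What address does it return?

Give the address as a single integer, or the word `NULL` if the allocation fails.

Answer: 28

Derivation:
Op 1: a = malloc(9) -> a = 0; heap: [0-8 ALLOC][9-63 FREE]
Op 2: free(a) -> (freed a); heap: [0-63 FREE]
Op 3: b = malloc(2) -> b = 0; heap: [0-1 ALLOC][2-63 FREE]
Op 4: c = malloc(7) -> c = 2; heap: [0-1 ALLOC][2-8 ALLOC][9-63 FREE]
Op 5: d = malloc(19) -> d = 9; heap: [0-1 ALLOC][2-8 ALLOC][9-27 ALLOC][28-63 FREE]
malloc(21): first-fit scan over [0-1 ALLOC][2-8 ALLOC][9-27 ALLOC][28-63 FREE] -> 28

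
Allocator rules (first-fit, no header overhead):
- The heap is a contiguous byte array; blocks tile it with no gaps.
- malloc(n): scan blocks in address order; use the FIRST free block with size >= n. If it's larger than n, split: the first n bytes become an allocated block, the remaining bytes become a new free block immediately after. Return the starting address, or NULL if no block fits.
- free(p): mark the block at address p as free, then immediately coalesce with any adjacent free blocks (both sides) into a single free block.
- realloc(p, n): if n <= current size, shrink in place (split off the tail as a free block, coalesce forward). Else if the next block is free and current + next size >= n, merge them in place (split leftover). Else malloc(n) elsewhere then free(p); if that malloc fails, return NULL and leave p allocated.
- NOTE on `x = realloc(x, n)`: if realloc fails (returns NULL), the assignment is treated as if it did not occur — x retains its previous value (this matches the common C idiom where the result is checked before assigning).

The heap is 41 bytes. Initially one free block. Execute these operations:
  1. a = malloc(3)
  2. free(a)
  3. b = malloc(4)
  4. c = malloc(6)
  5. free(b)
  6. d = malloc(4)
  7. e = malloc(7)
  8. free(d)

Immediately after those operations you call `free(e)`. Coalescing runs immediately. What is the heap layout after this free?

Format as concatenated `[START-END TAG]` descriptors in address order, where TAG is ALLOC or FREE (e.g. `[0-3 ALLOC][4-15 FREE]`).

Op 1: a = malloc(3) -> a = 0; heap: [0-2 ALLOC][3-40 FREE]
Op 2: free(a) -> (freed a); heap: [0-40 FREE]
Op 3: b = malloc(4) -> b = 0; heap: [0-3 ALLOC][4-40 FREE]
Op 4: c = malloc(6) -> c = 4; heap: [0-3 ALLOC][4-9 ALLOC][10-40 FREE]
Op 5: free(b) -> (freed b); heap: [0-3 FREE][4-9 ALLOC][10-40 FREE]
Op 6: d = malloc(4) -> d = 0; heap: [0-3 ALLOC][4-9 ALLOC][10-40 FREE]
Op 7: e = malloc(7) -> e = 10; heap: [0-3 ALLOC][4-9 ALLOC][10-16 ALLOC][17-40 FREE]
Op 8: free(d) -> (freed d); heap: [0-3 FREE][4-9 ALLOC][10-16 ALLOC][17-40 FREE]
free(e): e = 10 -> block [10-16 ALLOC]; mark free, coalesce with adjacent free neighbors -> [0-3 FREE][4-9 ALLOC][10-40 FREE]

Answer: [0-3 FREE][4-9 ALLOC][10-40 FREE]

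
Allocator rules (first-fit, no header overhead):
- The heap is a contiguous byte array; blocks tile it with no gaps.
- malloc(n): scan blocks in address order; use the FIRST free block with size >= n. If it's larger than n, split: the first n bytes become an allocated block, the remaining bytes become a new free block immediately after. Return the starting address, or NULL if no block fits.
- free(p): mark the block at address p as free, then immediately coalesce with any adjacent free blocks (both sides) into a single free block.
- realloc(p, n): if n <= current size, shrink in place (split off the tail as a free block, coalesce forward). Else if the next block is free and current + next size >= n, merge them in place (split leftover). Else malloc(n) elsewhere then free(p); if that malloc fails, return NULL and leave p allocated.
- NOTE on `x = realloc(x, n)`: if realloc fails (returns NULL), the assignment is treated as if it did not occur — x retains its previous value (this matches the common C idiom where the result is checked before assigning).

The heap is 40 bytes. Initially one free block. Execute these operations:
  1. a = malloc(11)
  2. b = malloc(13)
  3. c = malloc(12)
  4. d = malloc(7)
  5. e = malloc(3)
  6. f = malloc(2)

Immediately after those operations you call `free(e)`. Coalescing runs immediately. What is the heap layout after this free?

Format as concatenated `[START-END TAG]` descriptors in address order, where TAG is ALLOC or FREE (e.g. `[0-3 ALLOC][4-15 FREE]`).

Answer: [0-10 ALLOC][11-23 ALLOC][24-35 ALLOC][36-39 FREE]

Derivation:
Op 1: a = malloc(11) -> a = 0; heap: [0-10 ALLOC][11-39 FREE]
Op 2: b = malloc(13) -> b = 11; heap: [0-10 ALLOC][11-23 ALLOC][24-39 FREE]
Op 3: c = malloc(12) -> c = 24; heap: [0-10 ALLOC][11-23 ALLOC][24-35 ALLOC][36-39 FREE]
Op 4: d = malloc(7) -> d = NULL; heap: [0-10 ALLOC][11-23 ALLOC][24-35 ALLOC][36-39 FREE]
Op 5: e = malloc(3) -> e = 36; heap: [0-10 ALLOC][11-23 ALLOC][24-35 ALLOC][36-38 ALLOC][39-39 FREE]
Op 6: f = malloc(2) -> f = NULL; heap: [0-10 ALLOC][11-23 ALLOC][24-35 ALLOC][36-38 ALLOC][39-39 FREE]
free(e): e = 36 -> block [36-38 ALLOC]; mark free, coalesce with adjacent free neighbors -> [0-10 ALLOC][11-23 ALLOC][24-35 ALLOC][36-39 FREE]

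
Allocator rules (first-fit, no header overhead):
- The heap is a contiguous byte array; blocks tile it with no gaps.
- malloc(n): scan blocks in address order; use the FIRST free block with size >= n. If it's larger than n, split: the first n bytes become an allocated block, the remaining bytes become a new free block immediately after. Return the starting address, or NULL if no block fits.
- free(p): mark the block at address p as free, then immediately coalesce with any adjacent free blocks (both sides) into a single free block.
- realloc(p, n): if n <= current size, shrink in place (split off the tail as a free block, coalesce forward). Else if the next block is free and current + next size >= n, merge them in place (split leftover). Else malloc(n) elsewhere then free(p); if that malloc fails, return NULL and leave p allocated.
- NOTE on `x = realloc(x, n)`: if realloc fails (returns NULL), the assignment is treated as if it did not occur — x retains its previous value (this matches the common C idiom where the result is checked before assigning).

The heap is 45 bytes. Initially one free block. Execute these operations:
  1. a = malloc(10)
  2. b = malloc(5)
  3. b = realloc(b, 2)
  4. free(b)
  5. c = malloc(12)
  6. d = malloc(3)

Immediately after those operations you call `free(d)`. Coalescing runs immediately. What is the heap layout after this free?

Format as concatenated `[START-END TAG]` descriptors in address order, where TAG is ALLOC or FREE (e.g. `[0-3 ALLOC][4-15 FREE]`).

Answer: [0-9 ALLOC][10-21 ALLOC][22-44 FREE]

Derivation:
Op 1: a = malloc(10) -> a = 0; heap: [0-9 ALLOC][10-44 FREE]
Op 2: b = malloc(5) -> b = 10; heap: [0-9 ALLOC][10-14 ALLOC][15-44 FREE]
Op 3: b = realloc(b, 2) -> b = 10; heap: [0-9 ALLOC][10-11 ALLOC][12-44 FREE]
Op 4: free(b) -> (freed b); heap: [0-9 ALLOC][10-44 FREE]
Op 5: c = malloc(12) -> c = 10; heap: [0-9 ALLOC][10-21 ALLOC][22-44 FREE]
Op 6: d = malloc(3) -> d = 22; heap: [0-9 ALLOC][10-21 ALLOC][22-24 ALLOC][25-44 FREE]
free(d): d = 22 -> block [22-24 ALLOC]; mark free, coalesce with adjacent free neighbors -> [0-9 ALLOC][10-21 ALLOC][22-44 FREE]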